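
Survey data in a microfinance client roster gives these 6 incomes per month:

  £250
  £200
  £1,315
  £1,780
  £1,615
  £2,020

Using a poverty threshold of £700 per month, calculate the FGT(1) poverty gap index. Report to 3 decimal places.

Below the line: £200, £250 (q = 2 of N = 6).
Gap ratios (z−y)/z: (700−200)/700 = 0.7143; (700−250)/700 = 0.6429.
Σ = 1.357143. Dividing by the full population N = 6 gives P₁ = 0.226.

0.226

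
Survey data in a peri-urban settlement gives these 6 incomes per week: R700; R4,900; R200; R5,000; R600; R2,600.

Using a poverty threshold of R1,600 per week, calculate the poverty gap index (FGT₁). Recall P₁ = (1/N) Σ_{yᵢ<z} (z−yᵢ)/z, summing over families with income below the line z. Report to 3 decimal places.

Incomes under z: R200, R600, R700 (q = 3 of N = 6).
Shortfall ratios: (1600−200)/1600 = 0.8750; (1600−600)/1600 = 0.6250; (1600−700)/1600 = 0.5625.
Σ = 2.062500. Dividing by the full population N = 6 gives P₁ = 0.344.

0.344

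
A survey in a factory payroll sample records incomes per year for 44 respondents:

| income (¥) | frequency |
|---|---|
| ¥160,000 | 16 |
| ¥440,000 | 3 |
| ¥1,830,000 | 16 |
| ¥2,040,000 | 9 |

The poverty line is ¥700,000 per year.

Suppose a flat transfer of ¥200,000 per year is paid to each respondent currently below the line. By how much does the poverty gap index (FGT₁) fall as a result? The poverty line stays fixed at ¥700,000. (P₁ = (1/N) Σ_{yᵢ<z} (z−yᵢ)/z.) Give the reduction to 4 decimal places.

0.1234

Before: below the line — 16×¥160,000, 3×¥440,000; poverty gap index (FGT₁) = 0.305844.
After the ¥200,000 transfer: below the line — 16×¥360,000, 3×¥640,000; poverty gap index (FGT₁) = 0.182468.
Reduction = 0.305844 − 0.182468 = 0.1234.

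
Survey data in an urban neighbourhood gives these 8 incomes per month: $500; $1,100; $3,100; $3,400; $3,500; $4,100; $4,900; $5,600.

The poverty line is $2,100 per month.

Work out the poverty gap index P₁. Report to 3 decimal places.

Poor units: $500, $1,100 (q = 2 of N = 8).
Relative gaps: (2100−500)/2100 = 0.7619; (2100−1100)/2100 = 0.4762.
Σ = 1.238095. Dividing by the full population N = 8 gives P₁ = 0.155.

0.155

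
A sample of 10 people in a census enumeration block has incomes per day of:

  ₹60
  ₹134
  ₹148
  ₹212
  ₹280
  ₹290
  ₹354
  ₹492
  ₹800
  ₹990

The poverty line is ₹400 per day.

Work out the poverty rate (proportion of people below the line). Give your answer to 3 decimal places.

7 of the 10 people have income below ₹400.
H = 7/10 = 0.700.

0.700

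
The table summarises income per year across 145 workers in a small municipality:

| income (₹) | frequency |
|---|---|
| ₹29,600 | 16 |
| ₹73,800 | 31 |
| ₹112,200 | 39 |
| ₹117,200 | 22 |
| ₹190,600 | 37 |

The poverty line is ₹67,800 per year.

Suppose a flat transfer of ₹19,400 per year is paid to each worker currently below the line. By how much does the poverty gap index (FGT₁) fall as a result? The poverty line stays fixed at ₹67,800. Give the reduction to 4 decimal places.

0.0316

Before: below the line — 16×₹29,600; poverty gap index (FGT₁) = 0.062171.
After the ₹19,400 transfer: below the line — 16×₹49,000; poverty gap index (FGT₁) = 0.030597.
Reduction = 0.062171 − 0.030597 = 0.0316.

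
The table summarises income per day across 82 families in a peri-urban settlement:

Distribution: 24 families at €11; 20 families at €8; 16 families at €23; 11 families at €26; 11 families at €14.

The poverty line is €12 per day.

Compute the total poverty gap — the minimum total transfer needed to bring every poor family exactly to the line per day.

Below the line: 20×€8, 24×€11 (q = 44 of N = 82).
Individual gaps: 20×(12−8) = 80; 24×(12−11) = 24.
Aggregate gap = €104.

€104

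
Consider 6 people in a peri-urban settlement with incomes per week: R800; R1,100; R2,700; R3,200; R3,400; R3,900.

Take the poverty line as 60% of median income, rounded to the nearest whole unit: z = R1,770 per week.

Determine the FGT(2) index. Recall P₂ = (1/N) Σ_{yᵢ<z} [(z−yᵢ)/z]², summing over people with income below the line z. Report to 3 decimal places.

Below z: R800, R1,100 (q = 2 of N = 6).
Shortfall ratios: (1770−800)/1770 = 0.5480; (1770−1100)/1770 = 0.3785.
Squared: 0.3003; 0.1433.
Sum = 0.443615; P₂ = 0.443615 / 6 = 0.074.

0.074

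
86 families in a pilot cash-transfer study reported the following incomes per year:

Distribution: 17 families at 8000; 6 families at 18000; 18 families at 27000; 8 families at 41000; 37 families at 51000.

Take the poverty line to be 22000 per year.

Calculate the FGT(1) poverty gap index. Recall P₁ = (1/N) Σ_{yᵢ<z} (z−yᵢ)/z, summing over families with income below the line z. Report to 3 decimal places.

Incomes under z: 17×8000, 6×18000 (q = 23 of N = 86).
Normalized shortfalls: (22000−8000)/22000 = 0.6364 (×17); (22000−18000)/22000 = 0.1818 (×6).
Sum of shortfalls = 11.909091; P₁ averages over all N: 11.909091 / 86 = 0.138.

0.138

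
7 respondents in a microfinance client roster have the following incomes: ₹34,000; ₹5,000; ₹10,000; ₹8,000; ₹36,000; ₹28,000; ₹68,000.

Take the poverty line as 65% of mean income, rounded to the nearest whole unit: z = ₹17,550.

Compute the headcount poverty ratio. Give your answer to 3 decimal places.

3 of the 7 respondents have income below ₹17,550.
H = 3/7 = 0.429.

0.429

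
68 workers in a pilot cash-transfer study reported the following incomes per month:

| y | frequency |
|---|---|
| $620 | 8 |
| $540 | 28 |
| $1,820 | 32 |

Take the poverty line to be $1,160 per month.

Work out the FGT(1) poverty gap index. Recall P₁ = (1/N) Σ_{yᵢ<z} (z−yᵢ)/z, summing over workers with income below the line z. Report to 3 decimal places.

0.275

Below the line: 28×$540, 8×$620 (q = 36 of N = 68).
Shortfall ratios: (1160−540)/1160 = 0.5345 (×28); (1160−620)/1160 = 0.4655 (×8).
Sum of shortfalls = 18.689655; P₁ averages over all N: 18.689655 / 68 = 0.275.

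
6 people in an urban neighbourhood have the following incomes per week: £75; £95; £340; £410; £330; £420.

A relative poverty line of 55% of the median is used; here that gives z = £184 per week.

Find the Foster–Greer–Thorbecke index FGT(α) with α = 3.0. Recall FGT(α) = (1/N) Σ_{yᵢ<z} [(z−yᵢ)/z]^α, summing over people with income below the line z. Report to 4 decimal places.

Incomes under z: £75, £95 (q = 2 of N = 6).
Gap ratios (z−y)/z: (184−75)/184 = 0.5924; (184−95)/184 = 0.4837.
Raised to α = 3.0: 0.20789; 0.11317.
Sum = 0.321053; FGT(3.0) = 0.321053 / 6 = 0.0535.

0.0535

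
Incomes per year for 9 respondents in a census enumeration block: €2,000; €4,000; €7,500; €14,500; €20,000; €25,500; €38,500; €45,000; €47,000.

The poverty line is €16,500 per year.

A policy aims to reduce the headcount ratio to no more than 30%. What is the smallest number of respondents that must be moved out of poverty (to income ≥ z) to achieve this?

2

4 of the 9 respondents are poor, so H = 4/9 = 0.444.
A headcount ratio of at most 30% allows at most ⌊0.30 × 9⌋ = 2 poor respondents.
So at least 4 − 2 = 2 must be lifted.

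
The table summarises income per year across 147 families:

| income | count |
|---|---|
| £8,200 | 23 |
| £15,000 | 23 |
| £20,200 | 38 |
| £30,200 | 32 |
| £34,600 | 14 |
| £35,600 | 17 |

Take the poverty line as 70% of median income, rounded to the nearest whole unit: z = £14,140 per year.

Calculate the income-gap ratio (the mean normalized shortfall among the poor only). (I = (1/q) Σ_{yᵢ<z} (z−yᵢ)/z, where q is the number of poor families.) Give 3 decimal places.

Incomes under z: 23×£8,200 (q = 23 of N = 147).
Shortfall ratios (z−y)/z: 0.4201 (×23); sum = 9.661952.
I averages over the q = 23 poor units only: 9.661952 / 23 = 0.420.

0.420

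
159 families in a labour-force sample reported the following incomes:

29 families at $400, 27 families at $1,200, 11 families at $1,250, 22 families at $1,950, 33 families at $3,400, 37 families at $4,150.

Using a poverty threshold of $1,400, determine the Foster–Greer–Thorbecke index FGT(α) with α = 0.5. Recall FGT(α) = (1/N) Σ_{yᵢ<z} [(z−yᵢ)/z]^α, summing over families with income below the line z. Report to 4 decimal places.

Poor units: 29×$400, 27×$1,200, 11×$1,250 (q = 67 of N = 159).
Relative gaps: (1400−400)/1400 = 0.7143 (×29); (1400−1200)/1400 = 0.1429 (×27); (1400−1250)/1400 = 0.1071 (×11).
Raised to α = 0.5: 0.84515 (×29); 0.37796 (×27); 0.32733 (×11).
Sum = 38.315109; FGT(0.5) = 38.315109 / 159 = 0.2410.

0.2410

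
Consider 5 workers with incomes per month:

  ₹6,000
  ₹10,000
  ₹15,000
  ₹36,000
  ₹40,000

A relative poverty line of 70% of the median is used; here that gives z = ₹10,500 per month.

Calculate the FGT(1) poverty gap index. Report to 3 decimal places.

Incomes under z: ₹6,000, ₹10,000 (q = 2 of N = 5).
Shortfall ratios: (10500−6000)/10500 = 0.4286; (10500−10000)/10500 = 0.0476.
Σ = 0.476190. Dividing by the full population N = 5 gives P₁ = 0.095.

0.095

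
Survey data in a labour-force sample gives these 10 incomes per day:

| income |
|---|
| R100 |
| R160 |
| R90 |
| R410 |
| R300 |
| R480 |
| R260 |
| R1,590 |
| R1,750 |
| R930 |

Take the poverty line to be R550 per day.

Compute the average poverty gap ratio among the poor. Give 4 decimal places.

0.5325

Below z: R90, R100, R160, R260, R300, R410, R480 (q = 7 of N = 10).
Shortfall ratios (z−y)/z: 0.8364, 0.8182, 0.7091, 0.5273, 0.4545, 0.2545, 0.1273; sum = 3.727273.
I averages over the q = 7 poor units only: 3.727273 / 7 = 0.5325.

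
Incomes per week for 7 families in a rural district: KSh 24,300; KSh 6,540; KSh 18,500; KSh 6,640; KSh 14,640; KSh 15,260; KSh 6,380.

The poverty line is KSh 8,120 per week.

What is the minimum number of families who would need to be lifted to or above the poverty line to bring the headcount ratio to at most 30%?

3 of the 7 families are poor, so H = 3/7 = 0.429.
A headcount ratio of at most 30% allows at most ⌊0.30 × 7⌋ = 2 poor families.
So at least 3 − 2 = 1 must be lifted.

1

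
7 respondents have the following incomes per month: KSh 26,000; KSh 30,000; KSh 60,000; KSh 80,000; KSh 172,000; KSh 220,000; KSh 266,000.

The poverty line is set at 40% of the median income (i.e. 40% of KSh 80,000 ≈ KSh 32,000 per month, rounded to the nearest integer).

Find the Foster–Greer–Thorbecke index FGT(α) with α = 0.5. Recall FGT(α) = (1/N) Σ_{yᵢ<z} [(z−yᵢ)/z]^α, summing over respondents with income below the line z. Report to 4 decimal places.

Incomes under z: KSh 26,000, KSh 30,000 (q = 2 of N = 7).
Gap ratios (z−y)/z: (32000−26000)/32000 = 0.1875; (32000−30000)/32000 = 0.0625.
Raised to α = 0.5: 0.43301; 0.25000.
Sum = 0.683013; FGT(0.5) = 0.683013 / 7 = 0.0976.

0.0976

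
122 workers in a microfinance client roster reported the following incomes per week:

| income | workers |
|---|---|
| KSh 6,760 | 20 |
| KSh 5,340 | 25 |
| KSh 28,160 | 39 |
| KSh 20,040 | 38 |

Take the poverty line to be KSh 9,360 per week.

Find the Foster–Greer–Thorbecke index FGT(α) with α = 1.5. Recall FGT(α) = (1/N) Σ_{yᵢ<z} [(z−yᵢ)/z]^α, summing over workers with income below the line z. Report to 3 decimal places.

0.082

Poor units: 25×KSh 5,340, 20×KSh 6,760 (q = 45 of N = 122).
Shortfall ratios: (9360−5340)/9360 = 0.4295 (×25); (9360−6760)/9360 = 0.2778 (×20).
Raised to α = 1.5: 0.28147 (×25); 0.14640 (×20).
Sum = 9.964675; FGT(1.5) = 9.964675 / 122 = 0.082.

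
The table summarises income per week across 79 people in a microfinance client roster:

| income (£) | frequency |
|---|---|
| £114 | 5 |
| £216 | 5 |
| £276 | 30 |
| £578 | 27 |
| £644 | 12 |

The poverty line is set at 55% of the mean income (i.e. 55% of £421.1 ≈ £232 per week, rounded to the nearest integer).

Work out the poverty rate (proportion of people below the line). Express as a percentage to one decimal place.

12.7%

10 of the 79 people have income below £232.
H = 10/79 = 12.7%.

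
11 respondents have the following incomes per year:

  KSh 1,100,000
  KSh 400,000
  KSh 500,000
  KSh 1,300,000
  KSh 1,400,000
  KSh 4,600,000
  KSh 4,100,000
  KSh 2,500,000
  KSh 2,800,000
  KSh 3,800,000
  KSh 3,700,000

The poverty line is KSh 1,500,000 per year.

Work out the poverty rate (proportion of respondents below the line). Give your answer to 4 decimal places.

0.4545

5 of the 11 respondents have income below KSh 1,500,000.
H = 5/11 = 0.4545.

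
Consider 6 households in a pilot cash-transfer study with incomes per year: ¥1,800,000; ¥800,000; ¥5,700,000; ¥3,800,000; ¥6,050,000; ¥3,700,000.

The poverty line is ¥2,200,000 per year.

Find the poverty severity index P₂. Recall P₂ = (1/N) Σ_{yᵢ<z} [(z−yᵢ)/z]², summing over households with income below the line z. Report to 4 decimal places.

Below z: ¥800,000, ¥1,800,000 (q = 2 of N = 6).
Gap ratios (z−y)/z: (2200000−800000)/2200000 = 0.6364; (2200000−1800000)/2200000 = 0.1818.
Squared: 0.4050; 0.0331.
Sum = 0.438017; P₂ = 0.438017 / 6 = 0.0730.

0.0730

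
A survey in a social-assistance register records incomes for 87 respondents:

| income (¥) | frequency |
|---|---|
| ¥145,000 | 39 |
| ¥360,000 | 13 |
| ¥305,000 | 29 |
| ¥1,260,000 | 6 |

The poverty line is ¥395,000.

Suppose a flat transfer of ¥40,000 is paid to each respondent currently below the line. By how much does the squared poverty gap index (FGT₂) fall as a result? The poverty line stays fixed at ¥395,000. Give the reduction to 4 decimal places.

Before: below the line — 39×¥145,000, 29×¥305,000, 13×¥360,000; squared poverty gap index (FGT₂) = 0.198047.
After the ¥40,000 transfer: below the line — 39×¥185,000, 29×¥345,000; squared poverty gap index (FGT₂) = 0.132045.
Reduction = 0.198047 − 0.132045 = 0.0660.

0.0660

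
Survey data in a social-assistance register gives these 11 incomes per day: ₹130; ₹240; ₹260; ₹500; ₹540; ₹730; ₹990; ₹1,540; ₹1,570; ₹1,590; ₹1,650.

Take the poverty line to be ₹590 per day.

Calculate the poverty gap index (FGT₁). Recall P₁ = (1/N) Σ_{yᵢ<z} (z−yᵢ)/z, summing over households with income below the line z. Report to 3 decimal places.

Below z: ₹130, ₹240, ₹260, ₹500, ₹540 (q = 5 of N = 11).
Gap ratios (z−y)/z: (590−130)/590 = 0.7797; (590−240)/590 = 0.5932; (590−260)/590 = 0.5593; (590−500)/590 = 0.1525; (590−540)/590 = 0.0847.
Σ = 2.169492. Dividing by the full population N = 11 gives P₁ = 0.197.

0.197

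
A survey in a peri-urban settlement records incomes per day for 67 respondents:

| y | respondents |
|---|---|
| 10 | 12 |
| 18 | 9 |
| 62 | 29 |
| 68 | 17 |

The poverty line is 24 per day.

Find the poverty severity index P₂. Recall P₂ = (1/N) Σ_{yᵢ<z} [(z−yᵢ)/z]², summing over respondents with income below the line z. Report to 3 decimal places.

0.069

Incomes under z: 12×10, 9×18 (q = 21 of N = 67).
Relative gaps: (24−10)/24 = 0.5833 (×12); (24−18)/24 = 0.2500 (×9).
Squared: 0.3403 (×12); 0.0625 (×9).
Sum = 4.645833; P₂ = 4.645833 / 67 = 0.069.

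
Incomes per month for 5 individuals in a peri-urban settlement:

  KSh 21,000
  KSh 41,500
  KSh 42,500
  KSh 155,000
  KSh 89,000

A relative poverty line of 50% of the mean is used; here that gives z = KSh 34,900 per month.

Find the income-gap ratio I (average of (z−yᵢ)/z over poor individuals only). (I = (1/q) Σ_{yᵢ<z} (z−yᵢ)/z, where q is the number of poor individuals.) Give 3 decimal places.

Poor units: KSh 21,000 (q = 1 of N = 5).
Shortfall ratios (z−y)/z: 0.3983; sum = 0.398281.
The income-gap ratio divides by q (the poor only): 0.398281 / 1 = 0.398.

0.398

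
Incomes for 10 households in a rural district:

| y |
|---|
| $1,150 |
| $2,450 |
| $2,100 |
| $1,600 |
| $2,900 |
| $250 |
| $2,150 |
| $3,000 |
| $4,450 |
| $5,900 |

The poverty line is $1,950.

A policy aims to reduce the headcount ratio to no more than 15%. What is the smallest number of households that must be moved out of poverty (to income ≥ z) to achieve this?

3 of the 10 households are poor, so H = 3/10 = 0.300.
A headcount ratio of at most 15% allows at most ⌊0.15 × 10⌋ = 1 poor households.
So at least 3 − 1 = 2 must be lifted.

2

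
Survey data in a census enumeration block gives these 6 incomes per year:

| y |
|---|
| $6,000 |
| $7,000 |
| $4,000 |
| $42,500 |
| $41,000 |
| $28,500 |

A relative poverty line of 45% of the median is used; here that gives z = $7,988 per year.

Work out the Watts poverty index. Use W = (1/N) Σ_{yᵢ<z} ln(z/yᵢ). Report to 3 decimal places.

Below z: $4,000, $6,000, $7,000 (q = 3 of N = 6).
ln(z/y) terms: ln(7988/4000) = 0.6916; ln(7988/6000) = 0.2862; ln(7988/7000) = 0.1320.
W = 1.109857 / 6 = 0.185.

0.185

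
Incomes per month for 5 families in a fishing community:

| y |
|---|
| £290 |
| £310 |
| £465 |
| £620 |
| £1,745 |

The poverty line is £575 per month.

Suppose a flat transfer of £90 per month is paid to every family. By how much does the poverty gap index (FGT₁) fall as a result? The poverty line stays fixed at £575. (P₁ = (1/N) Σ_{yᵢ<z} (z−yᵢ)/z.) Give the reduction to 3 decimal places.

0.094

Before: below the line — £290, £310, £465; poverty gap index (FGT₁) = 0.22957.
After the £90 transfer: below the line — £380, £400, £555; poverty gap index (FGT₁) = 0.13565.
Reduction = 0.22957 − 0.13565 = 0.094.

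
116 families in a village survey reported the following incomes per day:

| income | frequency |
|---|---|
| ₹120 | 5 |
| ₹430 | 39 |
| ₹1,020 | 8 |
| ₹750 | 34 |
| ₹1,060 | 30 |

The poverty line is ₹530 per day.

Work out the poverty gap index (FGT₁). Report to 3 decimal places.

Below z: 5×₹120, 39×₹430 (q = 44 of N = 116).
Normalized shortfalls: (530−120)/530 = 0.7736 (×5); (530−430)/530 = 0.1887 (×39).
Σ = 11.226415. Dividing by the full population N = 116 gives P₁ = 0.097.

0.097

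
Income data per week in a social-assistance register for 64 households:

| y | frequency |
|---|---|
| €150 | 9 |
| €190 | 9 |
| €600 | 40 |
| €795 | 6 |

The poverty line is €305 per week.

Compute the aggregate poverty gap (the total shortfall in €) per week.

€2,430

Incomes under z: 9×€150, 9×€190 (q = 18 of N = 64).
Individual gaps: 9×(305−150) = 1395; 9×(305−190) = 1035.
Aggregate gap = €2,430.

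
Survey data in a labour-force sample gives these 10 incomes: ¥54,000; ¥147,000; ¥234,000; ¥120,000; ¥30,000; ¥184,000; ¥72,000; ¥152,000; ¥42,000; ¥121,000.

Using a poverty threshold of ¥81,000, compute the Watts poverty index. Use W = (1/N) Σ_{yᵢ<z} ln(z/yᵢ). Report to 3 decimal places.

0.217

Below z: ¥30,000, ¥42,000, ¥54,000, ¥72,000 (q = 4 of N = 10).
ln(z/y) terms: ln(81000/30000) = 0.9933; ln(81000/42000) = 0.6568; ln(81000/54000) = 0.4055; ln(81000/72000) = 0.1178.
W = 2.173279 / 10 = 0.217.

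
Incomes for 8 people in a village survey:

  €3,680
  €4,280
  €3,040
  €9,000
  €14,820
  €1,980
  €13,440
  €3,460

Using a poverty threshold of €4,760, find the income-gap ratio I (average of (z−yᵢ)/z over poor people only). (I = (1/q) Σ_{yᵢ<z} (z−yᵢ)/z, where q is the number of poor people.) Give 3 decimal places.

Below the line: €1,980, €3,040, €3,460, €3,680, €4,280 (q = 5 of N = 8).
Relative gaps: 0.5840, 0.3613, 0.2731, 0.2269, 0.1008; sum = 1.546218.
I averages over the q = 5 poor units only: 1.546218 / 5 = 0.309.

0.309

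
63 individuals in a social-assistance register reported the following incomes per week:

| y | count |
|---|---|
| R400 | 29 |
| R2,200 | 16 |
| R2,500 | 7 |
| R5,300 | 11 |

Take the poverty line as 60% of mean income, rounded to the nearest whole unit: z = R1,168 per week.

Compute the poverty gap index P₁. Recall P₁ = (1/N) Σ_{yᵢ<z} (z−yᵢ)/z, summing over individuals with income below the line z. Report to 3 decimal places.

Below z: 29×R400 (q = 29 of N = 63).
Gap ratios (z−y)/z: (1168−400)/1168 = 0.6575 (×29).
Σ = 19.068493. Dividing by the full population N = 63 gives P₁ = 0.303.

0.303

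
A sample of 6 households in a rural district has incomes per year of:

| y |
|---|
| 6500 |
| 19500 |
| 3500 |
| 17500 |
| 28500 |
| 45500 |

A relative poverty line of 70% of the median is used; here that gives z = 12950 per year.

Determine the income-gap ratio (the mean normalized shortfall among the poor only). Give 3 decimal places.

Below z: 3500, 6500 (q = 2 of N = 6).
Shortfall ratios (z−y)/z: 0.7297, 0.4981; sum = 1.227799.
The income-gap ratio divides by q (the poor only): 1.227799 / 2 = 0.614.

0.614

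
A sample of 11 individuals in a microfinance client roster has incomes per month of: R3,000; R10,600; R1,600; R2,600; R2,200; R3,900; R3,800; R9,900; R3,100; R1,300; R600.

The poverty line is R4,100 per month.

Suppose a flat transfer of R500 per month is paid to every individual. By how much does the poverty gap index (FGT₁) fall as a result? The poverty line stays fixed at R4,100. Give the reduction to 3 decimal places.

Before: below the line — R600, R1,300, R1,600, R2,200, R2,600, R3,000, R3,100, R3,800, R3,900; poverty gap index (FGT₁) = 0.32816.
After the R500 transfer: below the line — R1,100, R1,800, R2,100, R2,700, R3,100, R3,500, R3,600; poverty gap index (FGT₁) = 0.23947.
Reduction = 0.32816 − 0.23947 = 0.089.

0.089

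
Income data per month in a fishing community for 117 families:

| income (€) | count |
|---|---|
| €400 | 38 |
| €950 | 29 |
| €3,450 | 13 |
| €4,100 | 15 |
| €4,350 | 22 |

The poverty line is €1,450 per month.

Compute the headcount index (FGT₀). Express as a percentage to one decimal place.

67 of the 117 families have income below €1,450.
H = 67/117 = 57.3%.

57.3%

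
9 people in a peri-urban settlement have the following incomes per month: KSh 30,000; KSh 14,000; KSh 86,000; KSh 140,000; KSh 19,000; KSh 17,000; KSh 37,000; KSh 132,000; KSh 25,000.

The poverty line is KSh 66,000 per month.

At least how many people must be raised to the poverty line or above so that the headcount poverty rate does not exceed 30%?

4

6 of the 9 people are poor, so H = 6/9 = 0.667.
A headcount ratio of at most 30% allows at most ⌊0.30 × 9⌋ = 2 poor people.
So at least 6 − 2 = 4 must be lifted.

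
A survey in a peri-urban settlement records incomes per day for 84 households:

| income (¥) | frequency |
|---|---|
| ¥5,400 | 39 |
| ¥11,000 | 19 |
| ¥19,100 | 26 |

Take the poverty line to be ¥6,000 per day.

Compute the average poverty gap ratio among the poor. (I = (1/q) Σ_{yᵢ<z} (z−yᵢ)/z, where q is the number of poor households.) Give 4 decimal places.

Below the line: 39×¥5,400 (q = 39 of N = 84).
Shortfall ratios (z−y)/z: 0.1000 (×39); sum = 3.900000.
I averages over the q = 39 poor units only: 3.900000 / 39 = 0.1000.

0.1000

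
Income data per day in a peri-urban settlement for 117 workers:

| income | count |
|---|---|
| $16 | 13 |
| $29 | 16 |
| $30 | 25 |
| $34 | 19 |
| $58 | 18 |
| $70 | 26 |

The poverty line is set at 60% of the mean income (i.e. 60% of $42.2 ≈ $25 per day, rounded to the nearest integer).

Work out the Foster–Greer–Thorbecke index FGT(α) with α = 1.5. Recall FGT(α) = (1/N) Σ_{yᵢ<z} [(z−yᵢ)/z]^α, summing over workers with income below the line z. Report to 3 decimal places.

0.024

Below z: 13×$16 (q = 13 of N = 117).
Gap ratios (z−y)/z: (25−16)/25 = 0.3600 (×13).
Raised to α = 1.5: 0.21600 (×13).
Sum = 2.808000; FGT(1.5) = 2.808000 / 117 = 0.024.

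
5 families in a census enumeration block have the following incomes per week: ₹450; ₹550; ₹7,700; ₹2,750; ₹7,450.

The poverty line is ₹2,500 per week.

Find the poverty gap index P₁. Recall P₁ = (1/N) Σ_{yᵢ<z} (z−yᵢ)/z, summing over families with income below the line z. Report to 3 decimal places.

0.320

Below z: ₹450, ₹550 (q = 2 of N = 5).
Shortfall ratios: (2500−450)/2500 = 0.8200; (2500−550)/2500 = 0.7800.
Sum of shortfalls = 1.600000; P₁ averages over all N: 1.600000 / 5 = 0.320.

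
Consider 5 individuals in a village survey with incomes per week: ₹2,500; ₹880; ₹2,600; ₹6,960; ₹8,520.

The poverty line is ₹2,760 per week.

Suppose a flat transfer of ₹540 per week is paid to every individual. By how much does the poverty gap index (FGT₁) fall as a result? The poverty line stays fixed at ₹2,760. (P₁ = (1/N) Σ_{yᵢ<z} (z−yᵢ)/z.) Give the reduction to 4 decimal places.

0.0696

Before: below the line — ₹880, ₹2,500, ₹2,600; poverty gap index (FGT₁) = 0.166667.
After the ₹540 transfer: below the line — ₹1,420; poverty gap index (FGT₁) = 0.097101.
Reduction = 0.166667 − 0.097101 = 0.0696.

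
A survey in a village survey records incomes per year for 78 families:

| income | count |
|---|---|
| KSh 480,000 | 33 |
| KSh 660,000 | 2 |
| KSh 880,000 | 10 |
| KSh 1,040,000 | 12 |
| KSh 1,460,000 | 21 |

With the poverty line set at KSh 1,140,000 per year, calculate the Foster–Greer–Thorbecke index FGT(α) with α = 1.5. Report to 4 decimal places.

0.2113

Incomes under z: 33×KSh 480,000, 2×KSh 660,000, 10×KSh 880,000, 12×KSh 1,040,000 (q = 57 of N = 78).
Shortfall ratios: (1140000−480000)/1140000 = 0.5789 (×33); (1140000−660000)/1140000 = 0.4211 (×2); (1140000−880000)/1140000 = 0.2281 (×10); (1140000−1040000)/1140000 = 0.0877 (×12).
Raised to α = 1.5: 0.44051 (×33); 0.27322 (×2); 0.10892 (×10); 0.02598 (×12).
Sum = 16.484306; FGT(1.5) = 16.484306 / 78 = 0.2113.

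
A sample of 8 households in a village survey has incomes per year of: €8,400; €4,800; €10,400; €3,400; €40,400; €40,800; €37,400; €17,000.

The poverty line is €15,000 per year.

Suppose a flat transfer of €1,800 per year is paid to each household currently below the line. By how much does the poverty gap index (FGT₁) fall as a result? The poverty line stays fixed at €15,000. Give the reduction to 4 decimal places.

Before: below the line — €3,400, €4,800, €8,400, €10,400; poverty gap index (FGT₁) = 0.275000.
After the €1,800 transfer: below the line — €5,200, €6,600, €10,200, €12,200; poverty gap index (FGT₁) = 0.215000.
Reduction = 0.275000 − 0.215000 = 0.0600.

0.0600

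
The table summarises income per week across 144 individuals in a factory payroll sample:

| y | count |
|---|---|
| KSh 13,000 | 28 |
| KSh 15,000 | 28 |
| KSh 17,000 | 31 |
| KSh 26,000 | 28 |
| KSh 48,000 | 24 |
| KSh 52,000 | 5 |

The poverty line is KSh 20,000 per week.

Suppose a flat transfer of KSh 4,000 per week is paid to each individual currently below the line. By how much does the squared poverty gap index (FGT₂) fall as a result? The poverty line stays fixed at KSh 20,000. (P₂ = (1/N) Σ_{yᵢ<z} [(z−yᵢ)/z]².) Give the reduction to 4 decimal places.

0.0360

Before: below the line — 28×KSh 13,000, 28×KSh 15,000, 31×KSh 17,000; squared poverty gap index (FGT₂) = 0.040816.
After the KSh 4,000 transfer: below the line — 28×KSh 17,000, 28×KSh 19,000; squared poverty gap index (FGT₂) = 0.004861.
Reduction = 0.040816 − 0.004861 = 0.0360.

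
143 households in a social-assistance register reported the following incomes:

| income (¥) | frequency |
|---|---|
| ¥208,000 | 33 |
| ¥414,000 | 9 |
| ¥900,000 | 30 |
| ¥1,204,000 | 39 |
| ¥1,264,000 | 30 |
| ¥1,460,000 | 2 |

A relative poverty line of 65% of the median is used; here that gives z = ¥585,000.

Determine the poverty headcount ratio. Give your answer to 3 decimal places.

42 of the 143 households have income below ¥585,000.
H = 42/143 = 0.294.

0.294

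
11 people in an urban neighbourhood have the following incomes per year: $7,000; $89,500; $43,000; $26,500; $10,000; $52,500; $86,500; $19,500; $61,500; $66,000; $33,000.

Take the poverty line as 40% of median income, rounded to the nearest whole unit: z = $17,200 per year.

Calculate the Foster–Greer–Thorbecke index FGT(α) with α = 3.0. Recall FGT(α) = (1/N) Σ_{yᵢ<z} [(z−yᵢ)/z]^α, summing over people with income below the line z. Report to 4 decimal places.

0.0256

Below z: $7,000, $10,000 (q = 2 of N = 11).
Gap ratios (z−y)/z: (17200−7000)/17200 = 0.5930; (17200−10000)/17200 = 0.4186.
Raised to α = 3.0: 0.20855; 0.07335.
Sum = 0.281904; FGT(3.0) = 0.281904 / 11 = 0.0256.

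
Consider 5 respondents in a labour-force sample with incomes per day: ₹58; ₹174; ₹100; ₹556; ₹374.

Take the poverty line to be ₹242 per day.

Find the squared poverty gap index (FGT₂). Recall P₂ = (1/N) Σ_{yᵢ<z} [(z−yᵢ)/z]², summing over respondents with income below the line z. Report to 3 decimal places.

Incomes under z: ₹58, ₹100, ₹174 (q = 3 of N = 5).
Gap ratios (z−y)/z: (242−58)/242 = 0.7603; (242−100)/242 = 0.5868; (242−174)/242 = 0.2810.
Squared: 0.5781; 0.3443; 0.0790.
Sum = 1.001366; P₂ = 1.001366 / 5 = 0.200.

0.200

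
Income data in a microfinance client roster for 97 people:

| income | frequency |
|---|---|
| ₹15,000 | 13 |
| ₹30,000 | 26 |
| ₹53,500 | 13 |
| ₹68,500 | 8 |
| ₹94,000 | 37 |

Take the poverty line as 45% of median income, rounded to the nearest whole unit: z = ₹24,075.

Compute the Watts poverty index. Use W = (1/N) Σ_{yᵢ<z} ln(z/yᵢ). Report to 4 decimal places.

0.0634

Below z: 13×₹15,000 (q = 13 of N = 97).
ln(z/y) terms: ln(24075/15000) = 0.4731 (×13).
W = 6.150609 / 97 = 0.0634.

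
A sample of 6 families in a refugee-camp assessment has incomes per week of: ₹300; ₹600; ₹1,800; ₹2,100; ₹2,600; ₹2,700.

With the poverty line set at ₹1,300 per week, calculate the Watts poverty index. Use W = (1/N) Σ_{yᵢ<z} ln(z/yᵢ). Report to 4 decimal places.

0.3733

Poor units: ₹300, ₹600 (q = 2 of N = 6).
Log shortfalls: ln(1300/300) = 1.4663; ln(1300/600) = 0.7732.
W = 2.239527 / 6 = 0.3733.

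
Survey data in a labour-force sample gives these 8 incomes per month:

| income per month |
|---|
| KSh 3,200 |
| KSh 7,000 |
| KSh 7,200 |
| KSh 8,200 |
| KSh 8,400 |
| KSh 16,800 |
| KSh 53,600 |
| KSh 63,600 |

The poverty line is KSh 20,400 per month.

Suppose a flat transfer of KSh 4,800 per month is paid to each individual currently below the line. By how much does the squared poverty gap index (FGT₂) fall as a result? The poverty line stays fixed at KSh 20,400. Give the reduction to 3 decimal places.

0.165

Before: below the line — KSh 3,200, KSh 7,000, KSh 7,200, KSh 8,200, KSh 8,400, KSh 16,800; squared poverty gap index (FGT₂) = 0.28698.
After the KSh 4,800 transfer: below the line — KSh 8,000, KSh 11,800, KSh 12,000, KSh 13,000, KSh 13,200; squared poverty gap index (FGT₂) = 0.12161.
Reduction = 0.28698 − 0.12161 = 0.165.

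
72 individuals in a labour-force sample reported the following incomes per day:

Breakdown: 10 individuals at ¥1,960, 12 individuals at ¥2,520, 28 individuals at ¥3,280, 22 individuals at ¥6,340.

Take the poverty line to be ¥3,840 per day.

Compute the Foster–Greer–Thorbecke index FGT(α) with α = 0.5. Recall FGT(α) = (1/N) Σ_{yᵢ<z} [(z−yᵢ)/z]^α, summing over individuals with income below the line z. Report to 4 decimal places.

Below z: 10×¥1,960, 12×¥2,520, 28×¥3,280 (q = 50 of N = 72).
Gap ratios (z−y)/z: (3840−1960)/3840 = 0.4896 (×10); (3840−2520)/3840 = 0.3438 (×12); (3840−3280)/3840 = 0.1458 (×28).
Raised to α = 0.5: 0.69970 (×10); 0.58630 (×12); 0.38188 (×28).
Sum = 24.725323; FGT(0.5) = 24.725323 / 72 = 0.3434.

0.3434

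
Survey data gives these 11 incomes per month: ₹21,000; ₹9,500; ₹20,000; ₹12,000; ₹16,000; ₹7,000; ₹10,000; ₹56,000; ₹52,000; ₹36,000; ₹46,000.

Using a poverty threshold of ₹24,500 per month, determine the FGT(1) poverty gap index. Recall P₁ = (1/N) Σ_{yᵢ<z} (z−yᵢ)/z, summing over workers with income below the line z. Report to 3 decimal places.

0.282

Poor units: ₹7,000, ₹9,500, ₹10,000, ₹12,000, ₹16,000, ₹20,000, ₹21,000 (q = 7 of N = 11).
Gap ratios (z−y)/z: (24500−7000)/24500 = 0.7143; (24500−9500)/24500 = 0.6122; (24500−10000)/24500 = 0.5918; (24500−12000)/24500 = 0.5102; (24500−16000)/24500 = 0.3469; (24500−20000)/24500 = 0.1837; (24500−21000)/24500 = 0.1429.
Σ = 3.102041. Dividing by the full population N = 11 gives P₁ = 0.282.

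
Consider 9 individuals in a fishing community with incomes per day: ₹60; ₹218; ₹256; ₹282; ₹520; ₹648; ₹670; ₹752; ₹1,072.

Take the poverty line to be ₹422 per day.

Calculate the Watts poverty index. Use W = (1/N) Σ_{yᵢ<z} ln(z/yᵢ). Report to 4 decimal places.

Below the line: ₹60, ₹218, ₹256, ₹282 (q = 4 of N = 9).
Log gaps: ln(422/60) = 1.9507; ln(422/218) = 0.6605; ln(422/256) = 0.4998; ln(422/282) = 0.4031.
W = 3.514097 / 9 = 0.3905.

0.3905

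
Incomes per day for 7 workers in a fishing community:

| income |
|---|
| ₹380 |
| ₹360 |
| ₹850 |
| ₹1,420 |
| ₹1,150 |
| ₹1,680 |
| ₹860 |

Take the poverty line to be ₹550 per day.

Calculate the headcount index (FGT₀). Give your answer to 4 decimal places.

0.2857

2 of the 7 workers have income below ₹550.
H = 2/7 = 0.2857.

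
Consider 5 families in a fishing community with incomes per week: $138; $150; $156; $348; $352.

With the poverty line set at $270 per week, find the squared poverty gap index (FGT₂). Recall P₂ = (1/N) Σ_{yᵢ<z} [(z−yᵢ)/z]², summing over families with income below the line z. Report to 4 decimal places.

0.1230

Below the line: $138, $150, $156 (q = 3 of N = 5).
Normalized shortfalls: (270−138)/270 = 0.4889; (270−150)/270 = 0.4444; (270−156)/270 = 0.4222.
Squared: 0.2390; 0.1975; 0.1783.
Sum = 0.614815; P₂ = 0.614815 / 5 = 0.1230.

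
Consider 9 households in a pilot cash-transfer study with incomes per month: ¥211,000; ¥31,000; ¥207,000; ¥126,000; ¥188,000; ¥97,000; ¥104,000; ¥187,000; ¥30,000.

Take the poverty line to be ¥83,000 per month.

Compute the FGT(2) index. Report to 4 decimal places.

0.0889

Incomes under z: ¥30,000, ¥31,000 (q = 2 of N = 9).
Normalized shortfalls: (83000−30000)/83000 = 0.6386; (83000−31000)/83000 = 0.6265.
Squared: 0.4078; 0.3925.
Sum = 0.800261; P₂ = 0.800261 / 9 = 0.0889.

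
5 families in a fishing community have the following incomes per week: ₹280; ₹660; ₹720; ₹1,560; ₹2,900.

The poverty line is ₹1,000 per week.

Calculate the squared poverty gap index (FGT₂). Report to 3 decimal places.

0.142

Below z: ₹280, ₹660, ₹720 (q = 3 of N = 5).
Gap ratios (z−y)/z: (1000−280)/1000 = 0.7200; (1000−660)/1000 = 0.3400; (1000−720)/1000 = 0.2800.
Squared: 0.5184; 0.1156; 0.0784.
Sum = 0.712400; P₂ = 0.712400 / 5 = 0.142.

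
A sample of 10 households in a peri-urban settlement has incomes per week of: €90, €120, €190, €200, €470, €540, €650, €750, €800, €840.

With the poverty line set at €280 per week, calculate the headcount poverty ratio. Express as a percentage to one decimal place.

40.0%

4 of the 10 households have income below €280.
H = 4/10 = 40.0%.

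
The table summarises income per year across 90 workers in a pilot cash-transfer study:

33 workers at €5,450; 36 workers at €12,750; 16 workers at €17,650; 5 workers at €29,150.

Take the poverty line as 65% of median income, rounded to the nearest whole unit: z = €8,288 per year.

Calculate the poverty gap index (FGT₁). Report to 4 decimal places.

Poor units: 33×€5,450 (q = 33 of N = 90).
Shortfall ratios: (8288−5450)/8288 = 0.3424 (×33).
Sum of shortfalls = 11.299952; P₁ averages over all N: 11.299952 / 90 = 0.1256.

0.1256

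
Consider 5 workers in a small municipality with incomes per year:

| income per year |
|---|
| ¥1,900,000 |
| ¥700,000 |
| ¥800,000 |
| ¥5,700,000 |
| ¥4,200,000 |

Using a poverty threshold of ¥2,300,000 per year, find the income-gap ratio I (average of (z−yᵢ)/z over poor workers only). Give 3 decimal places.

Below z: ¥700,000, ¥800,000, ¥1,900,000 (q = 3 of N = 5).
Relative gaps: 0.6957, 0.6522, 0.1739; sum = 1.521739.
The income-gap ratio divides by q (the poor only): 1.521739 / 3 = 0.507.

0.507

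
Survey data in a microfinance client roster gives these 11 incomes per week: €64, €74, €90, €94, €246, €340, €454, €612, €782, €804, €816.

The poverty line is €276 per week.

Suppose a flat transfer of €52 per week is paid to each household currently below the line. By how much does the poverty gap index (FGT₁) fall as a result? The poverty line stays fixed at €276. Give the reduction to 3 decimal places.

0.078

Before: below the line — €64, €74, €90, €94, €246; poverty gap index (FGT₁) = 0.26746.
After the €52 transfer: below the line — €116, €126, €142, €146; poverty gap index (FGT₁) = 0.18906.
Reduction = 0.26746 − 0.18906 = 0.078.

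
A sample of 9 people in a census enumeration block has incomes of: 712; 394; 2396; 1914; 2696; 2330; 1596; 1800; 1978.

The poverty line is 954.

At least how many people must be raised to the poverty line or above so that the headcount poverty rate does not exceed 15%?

1

Currently q = 2 of N = 9 are below the line (H = 0.222).
A headcount ratio of at most 15% allows at most ⌊0.15 × 9⌋ = 1 poor people.
So at least 2 − 1 = 1 must be lifted.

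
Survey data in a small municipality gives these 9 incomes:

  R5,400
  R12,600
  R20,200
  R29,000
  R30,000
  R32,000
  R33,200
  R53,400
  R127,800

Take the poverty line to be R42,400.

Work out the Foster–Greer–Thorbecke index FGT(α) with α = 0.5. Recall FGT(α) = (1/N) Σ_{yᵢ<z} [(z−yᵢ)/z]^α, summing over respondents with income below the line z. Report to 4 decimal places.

0.5067

Poor units: R5,400, R12,600, R20,200, R29,000, R30,000, R32,000, R33,200 (q = 7 of N = 9).
Shortfall ratios: (42400−5400)/42400 = 0.8726; (42400−12600)/42400 = 0.7028; (42400−20200)/42400 = 0.5236; (42400−29000)/42400 = 0.3160; (42400−30000)/42400 = 0.2925; (42400−32000)/42400 = 0.2453; (42400−33200)/42400 = 0.2170.
Raised to α = 0.5: 0.93415; 0.83835; 0.72359; 0.56217; 0.54079; 0.49526; 0.46581.
Sum = 4.560128; FGT(0.5) = 4.560128 / 9 = 0.5067.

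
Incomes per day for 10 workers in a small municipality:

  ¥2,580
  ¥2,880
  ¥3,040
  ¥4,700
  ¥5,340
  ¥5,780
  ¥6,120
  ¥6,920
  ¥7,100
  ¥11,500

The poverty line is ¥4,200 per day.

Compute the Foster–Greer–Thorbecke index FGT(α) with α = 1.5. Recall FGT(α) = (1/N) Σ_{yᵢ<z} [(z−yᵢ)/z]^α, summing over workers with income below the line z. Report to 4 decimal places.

Poor units: ¥2,580, ¥2,880, ¥3,040 (q = 3 of N = 10).
Relative gaps: (4200−2580)/4200 = 0.3857; (4200−2880)/4200 = 0.3143; (4200−3040)/4200 = 0.2762.
Raised to α = 1.5: 0.23955; 0.17619; 0.14515.
Sum = 0.560892; FGT(1.5) = 0.560892 / 10 = 0.0561.

0.0561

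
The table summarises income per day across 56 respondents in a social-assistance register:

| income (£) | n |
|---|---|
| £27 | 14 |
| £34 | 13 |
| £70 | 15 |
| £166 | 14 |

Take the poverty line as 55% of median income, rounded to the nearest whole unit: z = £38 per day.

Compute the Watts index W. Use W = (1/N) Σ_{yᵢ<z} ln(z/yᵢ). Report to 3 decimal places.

Poor units: 14×£27, 13×£34 (q = 27 of N = 56).
ln(z/y) terms: ln(38/27) = 0.3417 (×14); ln(38/34) = 0.1112 (×13).
W = 6.230423 / 56 = 0.111.

0.111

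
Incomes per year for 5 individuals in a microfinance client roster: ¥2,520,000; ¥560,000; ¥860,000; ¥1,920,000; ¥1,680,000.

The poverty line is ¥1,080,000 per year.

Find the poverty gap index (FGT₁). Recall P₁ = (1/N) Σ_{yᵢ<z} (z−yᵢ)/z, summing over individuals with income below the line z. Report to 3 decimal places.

Below the line: ¥560,000, ¥860,000 (q = 2 of N = 5).
Gap ratios (z−y)/z: (1080000−560000)/1080000 = 0.4815; (1080000−860000)/1080000 = 0.2037.
Σ = 0.685185. Dividing by the full population N = 5 gives P₁ = 0.137.

0.137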